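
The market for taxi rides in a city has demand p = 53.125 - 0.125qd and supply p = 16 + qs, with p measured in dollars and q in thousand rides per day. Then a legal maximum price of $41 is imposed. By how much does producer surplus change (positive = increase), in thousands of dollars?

Rearranging demand gives qd = 425 - 8p; rearranging supply gives qs = p - 16. In a free market, 425 - 8p = p - 16 gives the equilibrium p* = 49, q* = 33.
Because the ceiling (41) lies below the market-clearing price, it is binding.
At p = 41: qd = 425 - 8·41 = 97 and qs = 41 - 16 = 25.
Producer surplus without the control is ½ · (49 - 16) · 33 = 544.5.
With the ceiling, producers sell 25 units at 41, so PS = ½ · (41 - 16) · 25 = 312.5.
Change in producer surplus = 312.5 - 544.5 = -232.

-232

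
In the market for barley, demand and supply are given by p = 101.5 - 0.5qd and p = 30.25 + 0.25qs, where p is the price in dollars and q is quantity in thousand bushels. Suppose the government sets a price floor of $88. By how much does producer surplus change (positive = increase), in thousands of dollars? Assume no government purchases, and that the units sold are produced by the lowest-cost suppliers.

Rearranging demand gives qd = 203 - 2p; rearranging supply gives qs = 4p - 121. Equilibrium: 203 - 2p = 4p - 121, so 324 = 6p and p* = 54, q* = 95.
The floor of 88 is above the equilibrium price 54, so it binds.
At p = 88: qd = 203 - 2·88 = 27 and qs = 4·88 - 121 = 231.
Producer surplus without the control is ½ · (54 - 30.25) · 95 = 1128.125.
With the floor, 27 units are sold at 88. The supply price at q = 27 is 37, so PS = ½ · [(88 - 30.25) + (88 - 37)] · 27 = 1468.125.
Change in producer surplus = 1468.125 - 1128.125 = 340.

340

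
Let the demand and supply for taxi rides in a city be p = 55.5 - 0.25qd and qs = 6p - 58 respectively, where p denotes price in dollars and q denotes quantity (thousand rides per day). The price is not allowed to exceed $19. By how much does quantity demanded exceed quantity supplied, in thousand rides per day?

Rearranging demand gives qd = 222 - 4p. Setting quantity demanded equal to quantity supplied, 222 - 4p = 6p - 58, gives p* = 28 and q* = 110.
The ceiling of 19 is below the equilibrium price 28, so it binds.
At p = 19: qd = 222 - 4·19 = 146 and qs = 6·19 - 58 = 56.
Shortage = qd - qs = 146 - 56 = 90.

90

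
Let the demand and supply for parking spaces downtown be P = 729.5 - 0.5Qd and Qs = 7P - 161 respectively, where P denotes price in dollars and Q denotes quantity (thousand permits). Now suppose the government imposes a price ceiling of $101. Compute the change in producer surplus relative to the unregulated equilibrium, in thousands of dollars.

Rearranging demand gives Qd = 1459 - 2P. Equilibrium: 1459 - 2P = 7P - 161, so 1620 = 9P and P* = 180, Q* = 1099.
Since 101 < 180, the ceiling is binding.
At P = 101: Qd = 1459 - 2·101 = 1257 and Qs = 7·101 - 161 = 546.
Producer surplus without the control is ½ · (180 - 23) · 1099 = 86271.5.
With the ceiling, producers sell 546 units at 101, so PS = ½ · (101 - 23) · 546 = 21294.
Change in producer surplus = 21294 - 86271.5 = -64977.5.

-64977.5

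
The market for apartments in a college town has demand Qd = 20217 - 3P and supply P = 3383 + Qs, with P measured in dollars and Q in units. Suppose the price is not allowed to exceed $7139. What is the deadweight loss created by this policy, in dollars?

0

Rearranging supply gives Qs = P - 3383. Without the control the market clears where 20217 - 3P = P - 3383, i.e. P* = 5900 and Q* = 2517.
Since 7139 is above P* = 5900, the ceiling does not bind and the free-market outcome prevails.
Since the control does not bind, no trades are prevented and deadweight loss is zero.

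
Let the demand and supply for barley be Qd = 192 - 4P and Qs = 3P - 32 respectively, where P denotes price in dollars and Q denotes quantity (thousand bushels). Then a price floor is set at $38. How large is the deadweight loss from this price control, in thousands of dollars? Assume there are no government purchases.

168

Without the control the market clears where 192 - 4P = 3P - 32, i.e. P* = 32 and Q* = 64.
The floor of 38 is above the equilibrium price 32, so it binds.
At P = 38: Qd = 192 - 4·38 = 40 and Qs = 3·38 - 32 = 82.
Quantity traded falls to 40. At Q = 40 the demand price is (192 - 40)/4 = 38 and the supply price is (32 + 40)/3 = 24.
Deadweight loss = ½ · (38 - 24) · (64 - 40) = ½ · 14 · 24 = 168.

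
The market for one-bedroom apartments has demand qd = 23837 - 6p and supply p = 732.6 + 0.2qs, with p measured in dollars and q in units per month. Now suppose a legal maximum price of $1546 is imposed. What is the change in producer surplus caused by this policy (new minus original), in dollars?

-6155208

Rearranging supply gives qs = 5p - 3663. Without the control the market clears where 23837 - 6p = 5p - 3663, i.e. p* = 2500 and q* = 8837.
Since 1546 < 2500, the ceiling is binding.
At p = 1546: qd = 23837 - 6·1546 = 14561 and qs = 5·1546 - 3663 = 4067.
Producer surplus without the control is ½ · (2500 - 732.6) · 8837 = 7809256.9.
With the ceiling, producers sell 4067 units at 1546, so PS = ½ · (1546 - 732.6) · 4067 = 1654048.9.
Change in producer surplus = 1654048.9 - 7809256.9 = -6155208.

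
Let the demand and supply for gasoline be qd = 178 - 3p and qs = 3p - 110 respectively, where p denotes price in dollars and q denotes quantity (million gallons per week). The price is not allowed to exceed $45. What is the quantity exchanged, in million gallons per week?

25

Equilibrium: 178 - 3p = 3p - 110, so 288 = 6p and p* = 48, q* = 34.
Since 45 < 48, the ceiling is binding.
At p = 45: qd = 178 - 3·45 = 43 and qs = 3·45 - 110 = 25.
The quantity actually transacted is the short side, supply: 25.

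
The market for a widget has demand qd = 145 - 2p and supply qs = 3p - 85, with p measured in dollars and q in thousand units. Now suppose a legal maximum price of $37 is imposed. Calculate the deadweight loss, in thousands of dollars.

303.75

Without the control the market clears where 145 - 2p = 3p - 85, i.e. p* = 46 and q* = 53.
Since 37 < 46, the ceiling is binding.
At p = 37: qd = 145 - 2·37 = 71 and qs = 3·37 - 85 = 26.
Quantity traded falls to 26. At q = 26 the demand price is (145 - 26)/2 = 59.5 and the supply price is (85 + 26)/3 = 37.
Deadweight loss = ½ · (59.5 - 37) · (53 - 26) = ½ · 22.5 · 27 = 303.75.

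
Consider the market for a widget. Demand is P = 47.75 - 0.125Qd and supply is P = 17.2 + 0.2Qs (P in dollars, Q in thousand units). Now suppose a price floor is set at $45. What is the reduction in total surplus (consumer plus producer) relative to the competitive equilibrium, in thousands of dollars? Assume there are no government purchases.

Rearranging demand gives Qd = 382 - 8P; rearranging supply gives Qs = 5P - 86. Setting quantity demanded equal to quantity supplied, 382 - 8P = 5P - 86, gives P* = 36 and Q* = 94.
Because the floor (45) lies above the market-clearing price, it is binding.
At P = 45: Qd = 382 - 8·45 = 22 and Qs = 5·45 - 86 = 139.
Quantity traded falls to 22. At Q = 22 the demand price is (382 - 22)/8 = 45 and the supply price is (86 + 22)/5 = 21.6.
Deadweight loss = ½ · (45 - 21.6) · (94 - 22) = ½ · 23.4 · 72 = 842.4.

842.4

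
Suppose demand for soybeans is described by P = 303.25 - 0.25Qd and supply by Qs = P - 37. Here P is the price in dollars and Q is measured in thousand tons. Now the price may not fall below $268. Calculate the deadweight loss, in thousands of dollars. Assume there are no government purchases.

Rearranging demand gives Qd = 1213 - 4P. In a free market, 1213 - 4P = P - 37 gives the equilibrium P* = 250, Q* = 213.
The floor of 268 is above the equilibrium price 250, so it binds.
At P = 268: Qd = 1213 - 4·268 = 141 and Qs = 268 - 37 = 231.
Quantity traded falls to 141. At Q = 141 the demand price is (1213 - 141)/4 = 268 and the supply price is 37 + 141 = 178.
Deadweight loss = ½ · (268 - 178) · (213 - 141) = ½ · 90 · 72 = 3240.

3240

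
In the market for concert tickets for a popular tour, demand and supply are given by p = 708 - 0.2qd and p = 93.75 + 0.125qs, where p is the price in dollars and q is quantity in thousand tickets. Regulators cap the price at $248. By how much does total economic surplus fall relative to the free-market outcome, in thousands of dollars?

69929.6

Rearranging demand gives qd = 3540 - 5p; rearranging supply gives qs = 8p - 750. Without the control the market clears where 3540 - 5p = 8p - 750, i.e. p* = 330 and q* = 1890.
Because the ceiling (248) lies below the market-clearing price, it is binding.
At p = 248: qd = 3540 - 5·248 = 2300 and qs = 8·248 - 750 = 1234.
Quantity traded falls to 1234. At q = 1234 the demand price is (3540 - 1234)/5 = 461.2 and the supply price is (750 + 1234)/8 = 248.
Deadweight loss = ½ · (461.2 - 248) · (1890 - 1234) = ½ · 213.2 · 656 = 69929.6.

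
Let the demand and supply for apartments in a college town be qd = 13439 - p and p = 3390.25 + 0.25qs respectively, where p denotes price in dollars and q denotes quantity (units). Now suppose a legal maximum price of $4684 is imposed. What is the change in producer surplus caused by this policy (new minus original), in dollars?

-4730612

Rearranging supply gives qs = 4p - 13561. Without the control the market clears where 13439 - p = 4p - 13561, i.e. p* = 5400 and q* = 8039.
The ceiling of 4684 is below the equilibrium price 5400, so it binds.
At p = 4684: qd = 13439 - 4684 = 8755 and qs = 4·4684 - 13561 = 5175.
Producer surplus without the control is ½ · (5400 - 3390.25) · 8039 = 8078190.125.
With the ceiling, producers sell 5175 units at 4684, so PS = ½ · (4684 - 3390.25) · 5175 = 3347578.125.
Change in producer surplus = 3347578.125 - 8078190.125 = -4730612.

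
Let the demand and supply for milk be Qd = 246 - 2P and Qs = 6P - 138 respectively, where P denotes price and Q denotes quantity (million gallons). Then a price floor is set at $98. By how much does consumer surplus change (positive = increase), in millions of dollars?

Without the control the market clears where 246 - 2P = 6P - 138, i.e. P* = 48 and Q* = 150.
The floor of 98 is above the equilibrium price 48, so it binds.
At P = 98: Qd = 246 - 2·98 = 50 and Qs = 6·98 - 138 = 450.
Consumer surplus without the control is ½ · (123 - 48) · 150 = 5625.
With the floor, consumers buy 50 units at 98, so CS = ½ · (123 - 98) · 50 = 625.
Change in consumer surplus = 625 - 5625 = -5000.

-5000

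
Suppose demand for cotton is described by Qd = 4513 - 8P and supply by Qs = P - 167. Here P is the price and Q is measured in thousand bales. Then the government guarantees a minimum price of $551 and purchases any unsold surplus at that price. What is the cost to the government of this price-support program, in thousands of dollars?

153729

Equilibrium: 4513 - 8P = P - 167, so 4680 = 9P and P* = 520, Q* = 353.
Because the floor (551) lies above the market-clearing price, it is binding.
At P = 551: Qd = 4513 - 8·551 = 105 and Qs = 551 - 167 = 384.
Surplus = Qs - Qd = 279.
Government expenditure = surplus × support price = 279 × 551 = 153729.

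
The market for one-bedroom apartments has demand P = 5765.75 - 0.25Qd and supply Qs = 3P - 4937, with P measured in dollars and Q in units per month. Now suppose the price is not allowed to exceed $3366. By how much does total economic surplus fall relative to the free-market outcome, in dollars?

1055134.5

Rearranging demand gives Qd = 23063 - 4P. Without the control the market clears where 23063 - 4P = 3P - 4937, i.e. P* = 4000 and Q* = 7063.
Since 3366 < 4000, the ceiling is binding.
At P = 3366: Qd = 23063 - 4·3366 = 9599 and Qs = 3·3366 - 4937 = 5161.
Quantity traded falls to 5161. At Q = 5161 the demand price is (23063 - 5161)/4 = 4475.5 and the supply price is (4937 + 5161)/3 = 3366.
Deadweight loss = ½ · (4475.5 - 3366) · (7063 - 5161) = ½ · 1109.5 · 1902 = 1055134.5.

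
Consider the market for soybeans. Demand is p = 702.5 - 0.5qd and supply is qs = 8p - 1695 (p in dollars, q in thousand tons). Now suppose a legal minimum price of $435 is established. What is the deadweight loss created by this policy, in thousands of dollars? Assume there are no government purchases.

Rearranging demand gives qd = 1405 - 2p. Without the control the market clears where 1405 - 2p = 8p - 1695, i.e. p* = 310 and q* = 785.
Since 435 > 310, the floor is binding.
At p = 435: qd = 1405 - 2·435 = 535 and qs = 8·435 - 1695 = 1785.
Quantity traded falls to 535. At q = 535 the demand price is (1405 - 535)/2 = 435 and the supply price is (1695 + 535)/8 = 278.75.
Deadweight loss = ½ · (435 - 278.75) · (785 - 535) = ½ · 156.25 · 250 = 19531.25.

19531.25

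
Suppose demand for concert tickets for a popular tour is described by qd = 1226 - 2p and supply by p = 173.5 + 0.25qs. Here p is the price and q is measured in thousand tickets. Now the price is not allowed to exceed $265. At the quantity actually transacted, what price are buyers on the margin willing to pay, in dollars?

Rearranging supply gives qs = 4p - 694. Without the control the market clears where 1226 - 2p = 4p - 694, i.e. p* = 320 and q* = 586.
Because the ceiling (265) lies below the market-clearing price, it is binding.
At p = 265: qd = 1226 - 2·265 = 696 and qs = 4·265 - 694 = 366.
Only 366 units reach the market. On the demand curve, the marginal buyer's willingness to pay at q = 366 is (1226 - 366)/2 = 430.

430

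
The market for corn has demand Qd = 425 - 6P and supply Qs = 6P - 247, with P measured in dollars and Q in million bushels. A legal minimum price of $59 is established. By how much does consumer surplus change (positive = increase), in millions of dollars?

In a free market, 425 - 6P = 6P - 247 gives the equilibrium P* = 56, Q* = 89.
Since 59 > 56, the floor is binding.
At P = 59: Qd = 425 - 6·59 = 71 and Qs = 6·59 - 247 = 107.
Consumer surplus without the control is ½ · (425/6 - 56) · 89 = 7921/12.
With the floor, consumers buy 71 units at 59, so CS = ½ · (425/6 - 59) · 71 = 5041/12.
Change in consumer surplus = 5041/12 - 7921/12 = -240.

-240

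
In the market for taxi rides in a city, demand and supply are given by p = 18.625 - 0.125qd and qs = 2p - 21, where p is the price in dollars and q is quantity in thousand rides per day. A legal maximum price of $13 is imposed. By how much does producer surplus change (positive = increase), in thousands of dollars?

-36

Rearranging demand gives qd = 149 - 8p. Without the control the market clears where 149 - 8p = 2p - 21, i.e. p* = 17 and q* = 13.
Since 13 < 17, the ceiling is binding.
At p = 13: qd = 149 - 8·13 = 45 and qs = 2·13 - 21 = 5.
Producer surplus without the control is ½ · (17 - 10.5) · 13 = 42.25.
With the ceiling, producers sell 5 units at 13, so PS = ½ · (13 - 10.5) · 5 = 6.25.
Change in producer surplus = 6.25 - 42.25 = -36.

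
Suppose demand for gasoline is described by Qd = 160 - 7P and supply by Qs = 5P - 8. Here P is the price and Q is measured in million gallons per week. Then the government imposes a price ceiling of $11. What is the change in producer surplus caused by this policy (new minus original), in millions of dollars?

In a free market, 160 - 7P = 5P - 8 gives the equilibrium P* = 14, Q* = 62.
Because the ceiling (11) lies below the market-clearing price, it is binding.
At P = 11: Qd = 160 - 7·11 = 83 and Qs = 5·11 - 8 = 47.
Producer surplus without the control is ½ · (14 - 1.6) · 62 = 384.4.
With the ceiling, producers sell 47 units at 11, so PS = ½ · (11 - 1.6) · 47 = 220.9.
Change in producer surplus = 220.9 - 384.4 = -163.5.

-163.5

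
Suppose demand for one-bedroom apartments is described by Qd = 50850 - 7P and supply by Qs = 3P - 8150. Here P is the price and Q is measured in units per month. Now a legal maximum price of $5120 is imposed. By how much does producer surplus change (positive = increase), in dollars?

In a free market, 50850 - 7P = 3P - 8150 gives the equilibrium P* = 5900, Q* = 9550.
Since 5120 < 5900, the ceiling is binding.
At P = 5120: Qd = 50850 - 7·5120 = 15010 and Qs = 3·5120 - 8150 = 7210.
Producer surplus without the control is ½ · (5900 - 8150/3) · 9550 = 45601250/3.
With the ceiling, producers sell 7210 units at 5120, so PS = ½ · (5120 - 8150/3) · 7210 = 25992050/3.
Change in producer surplus = 25992050/3 - 45601250/3 = -6536400.

-6536400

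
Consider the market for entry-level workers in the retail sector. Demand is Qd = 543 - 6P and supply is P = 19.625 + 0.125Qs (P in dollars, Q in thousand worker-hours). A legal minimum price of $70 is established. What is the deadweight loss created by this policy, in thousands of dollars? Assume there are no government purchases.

Rearranging supply gives Qs = 8P - 157. Setting quantity demanded equal to quantity supplied, 543 - 6P = 8P - 157, gives P* = 50 and Q* = 243.
Since 70 > 50, the floor is binding.
At P = 70: Qd = 543 - 6·70 = 123 and Qs = 8·70 - 157 = 403.
Quantity traded falls to 123. At Q = 123 the demand price is (543 - 123)/6 = 70 and the supply price is (157 + 123)/8 = 35.
Deadweight loss = ½ · (70 - 35) · (243 - 123) = ½ · 35 · 120 = 2100.

2100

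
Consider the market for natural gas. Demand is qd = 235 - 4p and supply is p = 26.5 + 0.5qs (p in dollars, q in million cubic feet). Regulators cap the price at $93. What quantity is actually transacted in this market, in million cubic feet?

Rearranging supply gives qs = 2p - 53. Without the control the market clears where 235 - 4p = 2p - 53, i.e. p* = 48 and q* = 43.
The ceiling of 93 is above the equilibrium price 48, so it is not binding; the market clears at p* = 48, q* = 43.

43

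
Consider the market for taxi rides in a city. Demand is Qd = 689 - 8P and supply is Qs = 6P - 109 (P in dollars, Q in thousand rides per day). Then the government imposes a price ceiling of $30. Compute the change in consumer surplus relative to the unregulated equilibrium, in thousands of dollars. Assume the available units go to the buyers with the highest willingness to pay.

276.75

Setting quantity demanded equal to quantity supplied, 689 - 8P = 6P - 109, gives P* = 57 and Q* = 233.
The ceiling of 30 is below the equilibrium price 57, so it binds.
At P = 30: Qd = 689 - 8·30 = 449 and Qs = 6·30 - 109 = 71.
Consumer surplus without the control is ½ · (86.125 - 57) · 233 = 3393.0625.
With the ceiling, 71 units are sold at 30 (assume they go to the highest-value buyers). The demand price at Q = 71 is 77.25, so CS = ½ · [(86.125 - 30) + (77.25 - 30)] · 71 = 3669.8125.
Change in consumer surplus = 3669.8125 - 3393.0625 = 276.75.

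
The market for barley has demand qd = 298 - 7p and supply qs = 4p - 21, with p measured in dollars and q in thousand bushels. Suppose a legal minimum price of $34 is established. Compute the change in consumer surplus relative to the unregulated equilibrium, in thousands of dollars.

-387.5

Setting quantity demanded equal to quantity supplied, 298 - 7p = 4p - 21, gives p* = 29 and q* = 95.
The floor of 34 is above the equilibrium price 29, so it binds.
At p = 34: qd = 298 - 7·34 = 60 and qs = 4·34 - 21 = 115.
Consumer surplus without the control is ½ · (298/7 - 29) · 95 = 9025/14.
With the floor, consumers buy 60 units at 34, so CS = ½ · (298/7 - 34) · 60 = 1800/7.
Change in consumer surplus = 1800/7 - 9025/14 = -387.5.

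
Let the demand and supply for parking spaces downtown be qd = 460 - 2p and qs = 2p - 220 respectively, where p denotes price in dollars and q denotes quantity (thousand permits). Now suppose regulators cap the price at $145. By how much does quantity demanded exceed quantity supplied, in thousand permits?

Equilibrium: 460 - 2p = 2p - 220, so 680 = 4p and p* = 170, q* = 120.
The ceiling of 145 is below the equilibrium price 170, so it binds.
At p = 145: qd = 460 - 2·145 = 170 and qs = 2·145 - 220 = 70.
Shortage = qd - qs = 170 - 70 = 100.

100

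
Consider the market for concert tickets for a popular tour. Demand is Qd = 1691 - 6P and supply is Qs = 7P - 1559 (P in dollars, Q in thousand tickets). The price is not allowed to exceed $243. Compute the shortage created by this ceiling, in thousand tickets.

In a free market, 1691 - 6P = 7P - 1559 gives the equilibrium P* = 250, Q* = 191.
Since 243 < 250, the ceiling is binding.
At P = 243: Qd = 1691 - 6·243 = 233 and Qs = 7·243 - 1559 = 142.
Shortage = Qd - Qs = 233 - 142 = 91.

91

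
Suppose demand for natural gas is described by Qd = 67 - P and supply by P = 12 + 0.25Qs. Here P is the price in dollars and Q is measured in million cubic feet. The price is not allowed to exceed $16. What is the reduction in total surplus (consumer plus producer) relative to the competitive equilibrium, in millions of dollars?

Rearranging supply gives Qs = 4P - 48. In a free market, 67 - P = 4P - 48 gives the equilibrium P* = 23, Q* = 44.
Because the ceiling (16) lies below the market-clearing price, it is binding.
At P = 16: Qd = 67 - 16 = 51 and Qs = 4·16 - 48 = 16.
Quantity traded falls to 16. At Q = 16 the demand price is 67 - 16 = 51 and the supply price is (48 + 16)/4 = 16.
Deadweight loss = ½ · (51 - 16) · (44 - 16) = ½ · 35 · 28 = 490.

490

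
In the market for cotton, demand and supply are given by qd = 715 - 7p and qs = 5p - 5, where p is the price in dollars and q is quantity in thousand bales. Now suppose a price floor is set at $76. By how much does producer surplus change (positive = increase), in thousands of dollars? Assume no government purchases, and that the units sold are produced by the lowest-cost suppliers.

1673.6

In a free market, 715 - 7p = 5p - 5 gives the equilibrium p* = 60, q* = 295.
The floor of 76 is above the equilibrium price 60, so it binds.
At p = 76: qd = 715 - 7·76 = 183 and qs = 5·76 - 5 = 375.
Producer surplus without the control is ½ · (60 - 1) · 295 = 8702.5.
With the floor, 183 units are sold at 76. The supply price at q = 183 is 37.6, so PS = ½ · [(76 - 1) + (76 - 37.6)] · 183 = 10376.1.
Change in producer surplus = 10376.1 - 8702.5 = 1673.6.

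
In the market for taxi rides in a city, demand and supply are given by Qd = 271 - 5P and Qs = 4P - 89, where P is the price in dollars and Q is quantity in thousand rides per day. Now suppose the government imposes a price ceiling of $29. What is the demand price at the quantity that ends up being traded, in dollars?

Setting quantity demanded equal to quantity supplied, 271 - 5P = 4P - 89, gives P* = 40 and Q* = 71.
The ceiling of 29 is below the equilibrium price 40, so it binds.
At P = 29: Qd = 271 - 5·29 = 126 and Qs = 4·29 - 89 = 27.
Only 27 units reach the market. On the demand curve, the marginal buyer's willingness to pay at Q = 27 is (271 - 27)/5 = 48.8.

48.8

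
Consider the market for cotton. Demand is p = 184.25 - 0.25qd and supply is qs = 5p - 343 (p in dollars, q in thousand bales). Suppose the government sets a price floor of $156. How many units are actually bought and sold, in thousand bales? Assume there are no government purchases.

113

Rearranging demand gives qd = 737 - 4p. Without the control the market clears where 737 - 4p = 5p - 343, i.e. p* = 120 and q* = 257.
Because the floor (156) lies above the market-clearing price, it is binding.
At p = 156: qd = 737 - 4·156 = 113 and qs = 5·156 - 343 = 437.
The quantity actually transacted is the short side, demand: 113.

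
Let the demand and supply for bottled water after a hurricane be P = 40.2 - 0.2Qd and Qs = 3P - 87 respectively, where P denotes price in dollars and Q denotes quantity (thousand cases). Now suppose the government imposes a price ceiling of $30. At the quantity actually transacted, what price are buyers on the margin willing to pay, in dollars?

Rearranging demand gives Qd = 201 - 5P. Equilibrium: 201 - 5P = 3P - 87, so 288 = 8P and P* = 36, Q* = 21.
Since 30 < 36, the ceiling is binding.
At P = 30: Qd = 201 - 5·30 = 51 and Qs = 3·30 - 87 = 3.
Only 3 units reach the market. On the demand curve, the marginal buyer's willingness to pay at Q = 3 is (201 - 3)/5 = 39.6.

39.6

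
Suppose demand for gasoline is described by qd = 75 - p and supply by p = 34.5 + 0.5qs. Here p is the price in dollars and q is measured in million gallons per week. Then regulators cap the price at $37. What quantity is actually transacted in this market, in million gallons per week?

5

Rearranging supply gives qs = 2p - 69. In a free market, 75 - p = 2p - 69 gives the equilibrium p* = 48, q* = 27.
Because the ceiling (37) lies below the market-clearing price, it is binding.
At p = 37: qd = 75 - 37 = 38 and qs = 2·37 - 69 = 5.
The quantity actually transacted is the short side, supply: 5.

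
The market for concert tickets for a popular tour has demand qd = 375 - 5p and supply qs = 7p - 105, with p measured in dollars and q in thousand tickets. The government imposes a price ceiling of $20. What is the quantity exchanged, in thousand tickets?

35

Equilibrium: 375 - 5p = 7p - 105, so 480 = 12p and p* = 40, q* = 175.
Since 20 < 40, the ceiling is binding.
At p = 20: qd = 375 - 5·20 = 275 and qs = 7·20 - 105 = 35.
The quantity actually transacted is the short side, supply: 35.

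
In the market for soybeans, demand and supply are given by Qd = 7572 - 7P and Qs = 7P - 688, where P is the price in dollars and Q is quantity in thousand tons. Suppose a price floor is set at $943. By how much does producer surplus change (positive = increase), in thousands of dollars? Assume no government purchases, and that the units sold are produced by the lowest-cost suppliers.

-93368.5

In a free market, 7572 - 7P = 7P - 688 gives the equilibrium P* = 590, Q* = 3442.
Because the floor (943) lies above the market-clearing price, it is binding.
At P = 943: Qd = 7572 - 7·943 = 971 and Qs = 7·943 - 688 = 5913.
Producer surplus without the control is ½ · (590 - 688/7) · 3442 = 5923682/7.
With the floor, 971 units are sold at 943. The supply price at Q = 971 is 237, so PS = ½ · [(943 - 688/7) + (943 - 237)] · 971 = 10540205/14.
Change in producer surplus = 10540205/14 - 5923682/7 = -93368.5.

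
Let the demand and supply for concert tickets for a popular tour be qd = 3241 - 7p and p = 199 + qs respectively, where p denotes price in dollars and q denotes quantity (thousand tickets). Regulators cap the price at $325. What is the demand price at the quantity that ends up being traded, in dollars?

Rearranging supply gives qs = p - 199. In a free market, 3241 - 7p = p - 199 gives the equilibrium p* = 430, q* = 231.
Since 325 < 430, the ceiling is binding.
At p = 325: qd = 3241 - 7·325 = 966 and qs = 325 - 199 = 126.
Only 126 units reach the market. On the demand curve, the marginal buyer's willingness to pay at q = 126 is (3241 - 126)/7 = 445.

445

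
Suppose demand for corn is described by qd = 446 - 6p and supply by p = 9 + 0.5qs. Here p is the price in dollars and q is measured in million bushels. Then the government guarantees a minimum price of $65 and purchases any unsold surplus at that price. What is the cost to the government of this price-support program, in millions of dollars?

Rearranging supply gives qs = 2p - 18. In a free market, 446 - 6p = 2p - 18 gives the equilibrium p* = 58, q* = 98.
Because the floor (65) lies above the market-clearing price, it is binding.
At p = 65: qd = 446 - 6·65 = 56 and qs = 2·65 - 18 = 112.
Surplus = qs - qd = 56.
Government expenditure = surplus × support price = 56 × 65 = 3640.

3640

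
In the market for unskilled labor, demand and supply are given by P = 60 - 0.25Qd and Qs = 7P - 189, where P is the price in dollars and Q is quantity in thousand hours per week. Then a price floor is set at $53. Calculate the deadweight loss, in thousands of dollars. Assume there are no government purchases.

Rearranging demand gives Qd = 240 - 4P. Setting quantity demanded equal to quantity supplied, 240 - 4P = 7P - 189, gives P* = 39 and Q* = 84.
Since 53 > 39, the floor is binding.
At P = 53: Qd = 240 - 4·53 = 28 and Qs = 7·53 - 189 = 182.
Quantity traded falls to 28. At Q = 28 the demand price is (240 - 28)/4 = 53 and the supply price is (189 + 28)/7 = 31.
Deadweight loss = ½ · (53 - 31) · (84 - 28) = ½ · 22 · 56 = 616.

616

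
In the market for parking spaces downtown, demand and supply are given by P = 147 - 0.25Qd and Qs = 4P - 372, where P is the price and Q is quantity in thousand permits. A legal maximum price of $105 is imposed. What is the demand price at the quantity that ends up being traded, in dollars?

135

Rearranging demand gives Qd = 588 - 4P. Without the control the market clears where 588 - 4P = 4P - 372, i.e. P* = 120 and Q* = 108.
Since 105 < 120, the ceiling is binding.
At P = 105: Qd = 588 - 4·105 = 168 and Qs = 4·105 - 372 = 48.
Only 48 units reach the market. On the demand curve, the marginal buyer's willingness to pay at Q = 48 is (588 - 48)/4 = 135.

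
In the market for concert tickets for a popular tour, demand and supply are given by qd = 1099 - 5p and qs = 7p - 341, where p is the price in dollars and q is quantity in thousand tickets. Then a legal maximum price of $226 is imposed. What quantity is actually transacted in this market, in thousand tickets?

499

Equilibrium: 1099 - 5p = 7p - 341, so 1440 = 12p and p* = 120, q* = 499.
Since 226 is above p* = 120, the ceiling does not bind and the free-market outcome prevails.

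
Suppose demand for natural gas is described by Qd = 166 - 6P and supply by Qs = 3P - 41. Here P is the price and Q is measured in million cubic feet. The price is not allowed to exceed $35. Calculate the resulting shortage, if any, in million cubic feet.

0

Without the control the market clears where 166 - 6P = 3P - 41, i.e. P* = 23 and Q* = 28.
The ceiling of 35 is above the equilibrium price 23, so it is not binding; the market clears at P* = 23, Q* = 28.
Since the control does not bind, there is no shortage.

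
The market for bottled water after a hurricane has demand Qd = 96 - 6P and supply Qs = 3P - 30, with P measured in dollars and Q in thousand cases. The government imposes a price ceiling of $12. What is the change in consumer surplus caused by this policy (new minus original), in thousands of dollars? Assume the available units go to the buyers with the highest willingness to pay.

In a free market, 96 - 6P = 3P - 30 gives the equilibrium P* = 14, Q* = 12.
Since 12 < 14, the ceiling is binding.
At P = 12: Qd = 96 - 6·12 = 24 and Qs = 3·12 - 30 = 6.
Consumer surplus without the control is ½ · (16 - 14) · 12 = 12.
With the ceiling, 6 units are sold at 12 (assume they go to the highest-value buyers). The demand price at Q = 6 is 15, so CS = ½ · [(16 - 12) + (15 - 12)] · 6 = 21.
Change in consumer surplus = 21 - 12 = 9.

9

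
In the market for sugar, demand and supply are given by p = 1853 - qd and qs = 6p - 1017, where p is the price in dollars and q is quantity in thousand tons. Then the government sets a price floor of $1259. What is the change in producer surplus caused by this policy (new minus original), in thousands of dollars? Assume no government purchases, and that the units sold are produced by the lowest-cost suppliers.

Rearranging demand gives qd = 1853 - p. In a free market, 1853 - p = 6p - 1017 gives the equilibrium p* = 410, q* = 1443.
Because the floor (1259) lies above the market-clearing price, it is binding.
At p = 1259: qd = 1853 - 1259 = 594 and qs = 6·1259 - 1017 = 6537.
Producer surplus without the control is ½ · (410 - 169.5) · 1443 = 173520.75.
With the floor, 594 units are sold at 1259. The supply price at q = 594 is 268.5, so PS = ½ · [(1259 - 169.5) + (1259 - 268.5)] · 594 = 617760.
Change in producer surplus = 617760 - 173520.75 = 444239.25.

444239.25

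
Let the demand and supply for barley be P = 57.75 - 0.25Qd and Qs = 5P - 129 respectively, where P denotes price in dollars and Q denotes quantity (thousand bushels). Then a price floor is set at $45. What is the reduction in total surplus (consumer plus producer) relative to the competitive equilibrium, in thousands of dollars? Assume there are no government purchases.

Rearranging demand gives Qd = 231 - 4P. Setting quantity demanded equal to quantity supplied, 231 - 4P = 5P - 129, gives P* = 40 and Q* = 71.
Because the floor (45) lies above the market-clearing price, it is binding.
At P = 45: Qd = 231 - 4·45 = 51 and Qs = 5·45 - 129 = 96.
Quantity traded falls to 51. At Q = 51 the demand price is (231 - 51)/4 = 45 and the supply price is (129 + 51)/5 = 36.
Deadweight loss = ½ · (45 - 36) · (71 - 51) = ½ · 9 · 20 = 90.

90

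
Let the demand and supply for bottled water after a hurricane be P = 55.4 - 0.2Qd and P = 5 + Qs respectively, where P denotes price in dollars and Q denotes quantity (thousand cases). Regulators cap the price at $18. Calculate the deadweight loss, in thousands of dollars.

Rearranging demand gives Qd = 277 - 5P; rearranging supply gives Qs = P - 5. Setting quantity demanded equal to quantity supplied, 277 - 5P = P - 5, gives P* = 47 and Q* = 42.
Since 18 < 47, the ceiling is binding.
At P = 18: Qd = 277 - 5·18 = 187 and Qs = 18 - 5 = 13.
Quantity traded falls to 13. At Q = 13 the demand price is (277 - 13)/5 = 52.8 and the supply price is 5 + 13 = 18.
Deadweight loss = ½ · (52.8 - 18) · (42 - 13) = ½ · 34.8 · 29 = 504.6.

504.6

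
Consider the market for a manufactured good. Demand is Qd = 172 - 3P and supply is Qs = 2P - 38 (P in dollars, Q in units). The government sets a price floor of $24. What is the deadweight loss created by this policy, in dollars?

Without the control the market clears where 172 - 3P = 2P - 38, i.e. P* = 42 and Q* = 46.
The floor of 24 is below the equilibrium price 42, so it is not binding; the market clears at P* = 42, Q* = 46.
Since the control does not bind, no trades are prevented and deadweight loss is zero.

0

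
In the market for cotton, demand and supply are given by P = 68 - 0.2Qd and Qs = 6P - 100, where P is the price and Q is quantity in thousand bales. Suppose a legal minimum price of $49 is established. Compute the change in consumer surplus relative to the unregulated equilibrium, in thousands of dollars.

Rearranging demand gives Qd = 340 - 5P. Equilibrium: 340 - 5P = 6P - 100, so 440 = 11P and P* = 40, Q* = 140.
Because the floor (49) lies above the market-clearing price, it is binding.
At P = 49: Qd = 340 - 5·49 = 95 and Qs = 6·49 - 100 = 194.
Consumer surplus without the control is ½ · (68 - 40) · 140 = 1960.
With the floor, consumers buy 95 units at 49, so CS = ½ · (68 - 49) · 95 = 902.5.
Change in consumer surplus = 902.5 - 1960 = -1057.5.

-1057.5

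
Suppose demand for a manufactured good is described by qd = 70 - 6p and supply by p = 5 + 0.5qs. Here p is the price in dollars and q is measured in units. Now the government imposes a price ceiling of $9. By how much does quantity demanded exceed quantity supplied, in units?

Rearranging supply gives qs = 2p - 10. Equilibrium: 70 - 6p = 2p - 10, so 80 = 8p and p* = 10, q* = 10.
Since 9 < 10, the ceiling is binding.
At p = 9: qd = 70 - 6·9 = 16 and qs = 2·9 - 10 = 8.
Shortage = qd - qs = 16 - 8 = 8.

8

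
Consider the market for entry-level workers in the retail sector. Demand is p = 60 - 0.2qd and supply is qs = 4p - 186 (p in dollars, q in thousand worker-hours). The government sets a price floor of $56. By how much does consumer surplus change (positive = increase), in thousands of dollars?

-50

Rearranging demand gives qd = 300 - 5p. Without the control the market clears where 300 - 5p = 4p - 186, i.e. p* = 54 and q* = 30.
The floor of 56 is above the equilibrium price 54, so it binds.
At p = 56: qd = 300 - 5·56 = 20 and qs = 4·56 - 186 = 38.
Consumer surplus without the control is ½ · (60 - 54) · 30 = 90.
With the floor, consumers buy 20 units at 56, so CS = ½ · (60 - 56) · 20 = 40.
Change in consumer surplus = 40 - 90 = -50.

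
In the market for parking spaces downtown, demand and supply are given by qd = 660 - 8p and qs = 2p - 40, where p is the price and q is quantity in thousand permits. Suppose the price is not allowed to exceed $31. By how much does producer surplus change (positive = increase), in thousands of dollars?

Without the control the market clears where 660 - 8p = 2p - 40, i.e. p* = 70 and q* = 100.
Since 31 < 70, the ceiling is binding.
At p = 31: qd = 660 - 8·31 = 412 and qs = 2·31 - 40 = 22.
Producer surplus without the control is ½ · (70 - 20) · 100 = 2500.
With the ceiling, producers sell 22 units at 31, so PS = ½ · (31 - 20) · 22 = 121.
Change in producer surplus = 121 - 2500 = -2379.

-2379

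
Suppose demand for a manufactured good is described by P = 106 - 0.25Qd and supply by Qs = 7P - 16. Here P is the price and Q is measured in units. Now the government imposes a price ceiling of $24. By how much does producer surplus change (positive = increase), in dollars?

Rearranging demand gives Qd = 424 - 4P. Setting quantity demanded equal to quantity supplied, 424 - 4P = 7P - 16, gives P* = 40 and Q* = 264.
The ceiling of 24 is below the equilibrium price 40, so it binds.
At P = 24: Qd = 424 - 4·24 = 328 and Qs = 7·24 - 16 = 152.
Producer surplus without the control is ½ · (40 - 16/7) · 264 = 34848/7.
With the ceiling, producers sell 152 units at 24, so PS = ½ · (24 - 16/7) · 152 = 11552/7.
Change in producer surplus = 11552/7 - 34848/7 = -3328.

-3328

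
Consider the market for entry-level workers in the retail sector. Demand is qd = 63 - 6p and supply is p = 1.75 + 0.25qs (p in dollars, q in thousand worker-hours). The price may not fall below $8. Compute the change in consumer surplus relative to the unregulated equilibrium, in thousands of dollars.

Rearranging supply gives qs = 4p - 7. In a free market, 63 - 6p = 4p - 7 gives the equilibrium p* = 7, q* = 21.
Because the floor (8) lies above the market-clearing price, it is binding.
At p = 8: qd = 63 - 6·8 = 15 and qs = 4·8 - 7 = 25.
Consumer surplus without the control is ½ · (10.5 - 7) · 21 = 36.75.
With the floor, consumers buy 15 units at 8, so CS = ½ · (10.5 - 8) · 15 = 18.75.
Change in consumer surplus = 18.75 - 36.75 = -18.

-18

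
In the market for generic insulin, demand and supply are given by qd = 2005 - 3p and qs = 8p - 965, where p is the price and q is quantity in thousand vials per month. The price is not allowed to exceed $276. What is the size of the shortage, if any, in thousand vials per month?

Setting quantity demanded equal to quantity supplied, 2005 - 3p = 8p - 965, gives p* = 270 and q* = 1195.
Since 276 is above p* = 270, the ceiling does not bind and the free-market outcome prevails.
Since the control does not bind, there is no shortage.

0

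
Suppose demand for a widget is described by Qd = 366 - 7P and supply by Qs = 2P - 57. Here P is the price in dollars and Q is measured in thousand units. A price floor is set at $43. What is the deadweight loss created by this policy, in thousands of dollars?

0

Equilibrium: 366 - 7P = 2P - 57, so 423 = 9P and P* = 47, Q* = 37.
Since 43 is below P* = 47, the floor does not bind and the free-market outcome prevails.
Since the control does not bind, no trades are prevented and deadweight loss is zero.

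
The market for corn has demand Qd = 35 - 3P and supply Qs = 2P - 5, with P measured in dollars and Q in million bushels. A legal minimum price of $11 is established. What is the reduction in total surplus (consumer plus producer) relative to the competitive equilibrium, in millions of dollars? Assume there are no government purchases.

33.75

In a free market, 35 - 3P = 2P - 5 gives the equilibrium P* = 8, Q* = 11.
The floor of 11 is above the equilibrium price 8, so it binds.
At P = 11: Qd = 35 - 3·11 = 2 and Qs = 2·11 - 5 = 17.
Quantity traded falls to 2. At Q = 2 the demand price is (35 - 2)/3 = 11 and the supply price is (5 + 2)/2 = 3.5.
Deadweight loss = ½ · (11 - 3.5) · (11 - 2) = ½ · 7.5 · 9 = 33.75.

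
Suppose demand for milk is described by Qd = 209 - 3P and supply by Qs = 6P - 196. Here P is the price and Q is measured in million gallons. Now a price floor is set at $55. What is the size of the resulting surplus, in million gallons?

Equilibrium: 209 - 3P = 6P - 196, so 405 = 9P and P* = 45, Q* = 74.
Since 55 > 45, the floor is binding.
At P = 55: Qd = 209 - 3·55 = 44 and Qs = 6·55 - 196 = 134.
Surplus = Qs - Qd = 134 - 44 = 90.

90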